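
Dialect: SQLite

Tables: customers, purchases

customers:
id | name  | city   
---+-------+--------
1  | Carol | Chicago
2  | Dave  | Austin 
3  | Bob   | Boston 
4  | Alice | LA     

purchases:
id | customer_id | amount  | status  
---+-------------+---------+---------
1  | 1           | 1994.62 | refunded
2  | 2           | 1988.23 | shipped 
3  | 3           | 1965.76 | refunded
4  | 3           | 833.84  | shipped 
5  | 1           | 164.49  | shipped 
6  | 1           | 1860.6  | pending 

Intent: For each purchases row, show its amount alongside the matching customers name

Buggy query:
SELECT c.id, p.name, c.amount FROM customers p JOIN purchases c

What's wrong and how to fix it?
Bug: JOIN with no ON clause produces a cartesian product; every purchases row pairs with every customers row

Fix: Specify the join condition linking the foreign key to the parent id

Corrected query:
SELECT c.id, p.name, c.amount FROM customers p JOIN purchases c ON c.customer_id = p.id

Result:
id | name  | amount 
---+-------+--------
1  | Carol | 1994.62
2  | Dave  | 1988.23
3  | Bob   | 1965.76
4  | Bob   | 833.84 
5  | Carol | 164.49 
6  | Carol | 1860.6 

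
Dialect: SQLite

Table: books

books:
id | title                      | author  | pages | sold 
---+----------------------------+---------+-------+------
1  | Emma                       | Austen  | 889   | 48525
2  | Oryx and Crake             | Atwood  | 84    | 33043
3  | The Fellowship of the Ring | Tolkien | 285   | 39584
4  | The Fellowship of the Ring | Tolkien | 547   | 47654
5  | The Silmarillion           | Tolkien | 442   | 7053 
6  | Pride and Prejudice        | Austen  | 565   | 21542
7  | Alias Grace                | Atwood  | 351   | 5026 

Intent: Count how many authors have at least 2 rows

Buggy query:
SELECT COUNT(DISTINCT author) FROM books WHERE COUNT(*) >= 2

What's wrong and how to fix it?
Bug: COUNT(*) cannot appear in WHERE; the per-group count doesn't exist yet

Fix: Use a subquery that GROUPs and filters with HAVING, then count its rows

Corrected query:
SELECT COUNT(*) FROM (SELECT author FROM books GROUP BY author HAVING COUNT(*) >= 2)

Result:
COUNT(*)
--------
3       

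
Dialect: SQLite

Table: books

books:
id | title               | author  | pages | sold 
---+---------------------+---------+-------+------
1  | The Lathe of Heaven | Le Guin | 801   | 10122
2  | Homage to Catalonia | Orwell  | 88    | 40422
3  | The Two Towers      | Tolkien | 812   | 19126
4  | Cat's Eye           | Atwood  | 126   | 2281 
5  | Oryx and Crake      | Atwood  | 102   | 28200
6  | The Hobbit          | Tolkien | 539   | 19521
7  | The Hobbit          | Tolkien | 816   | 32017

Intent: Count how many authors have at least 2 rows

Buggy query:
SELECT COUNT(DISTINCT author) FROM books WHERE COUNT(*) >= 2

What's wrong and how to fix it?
Bug: WHERE filters individual rows, not groups, so a group-level COUNT is invalid there

Fix: Use a subquery that GROUPs and filters with HAVING, then count its rows

Corrected query:
SELECT COUNT(*) FROM (SELECT author FROM books GROUP BY author HAVING COUNT(*) >= 2)

Result:
COUNT(*)
--------
2       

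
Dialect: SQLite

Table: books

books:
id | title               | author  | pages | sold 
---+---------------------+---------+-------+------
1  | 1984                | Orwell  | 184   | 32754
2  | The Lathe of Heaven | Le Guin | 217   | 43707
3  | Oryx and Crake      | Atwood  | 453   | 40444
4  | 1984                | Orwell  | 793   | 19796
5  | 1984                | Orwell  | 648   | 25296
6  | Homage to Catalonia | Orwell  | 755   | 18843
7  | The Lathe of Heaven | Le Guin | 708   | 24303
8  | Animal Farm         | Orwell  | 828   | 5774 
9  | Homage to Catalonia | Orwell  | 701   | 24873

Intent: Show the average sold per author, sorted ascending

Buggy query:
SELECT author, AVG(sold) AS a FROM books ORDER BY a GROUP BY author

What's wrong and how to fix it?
Bug: GROUP BY must precede ORDER BY

Fix: Move ORDER BY to the end, after GROUP BY

Corrected query:
SELECT author, AVG(sold) AS a FROM books GROUP BY author ORDER BY a

Result:
author  | a           
--------+-------------
Orwell  | 21222.666667
Le Guin | 34005       
Atwood  | 40444       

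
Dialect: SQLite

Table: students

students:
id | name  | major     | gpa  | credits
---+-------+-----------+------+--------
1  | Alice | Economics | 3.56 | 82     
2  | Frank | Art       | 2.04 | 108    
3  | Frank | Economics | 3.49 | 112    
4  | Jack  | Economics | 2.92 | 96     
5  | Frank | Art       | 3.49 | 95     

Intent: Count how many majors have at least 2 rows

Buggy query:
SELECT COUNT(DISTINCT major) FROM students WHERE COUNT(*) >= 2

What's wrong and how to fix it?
Bug: WHERE filters individual rows, not groups, so a group-level COUNT is invalid there

Fix: Use a subquery that GROUPs and filters with HAVING, then count its rows

Corrected query:
SELECT COUNT(*) FROM (SELECT major FROM students GROUP BY major HAVING COUNT(*) >= 2)

Result:
COUNT(*)
--------
2       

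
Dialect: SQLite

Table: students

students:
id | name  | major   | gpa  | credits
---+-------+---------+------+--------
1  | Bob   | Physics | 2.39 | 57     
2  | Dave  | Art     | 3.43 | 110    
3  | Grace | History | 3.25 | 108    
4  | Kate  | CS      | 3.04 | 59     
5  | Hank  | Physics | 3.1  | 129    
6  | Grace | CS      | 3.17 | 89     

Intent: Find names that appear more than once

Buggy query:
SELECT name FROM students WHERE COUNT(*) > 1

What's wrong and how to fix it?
Bug: WHERE can't reference COUNT(*); aggregates are computed after WHERE

Fix: Group first, then use HAVING for the count condition

Corrected query:
SELECT name FROM students GROUP BY name HAVING COUNT(*) > 1

Result:
name 
-----
Grace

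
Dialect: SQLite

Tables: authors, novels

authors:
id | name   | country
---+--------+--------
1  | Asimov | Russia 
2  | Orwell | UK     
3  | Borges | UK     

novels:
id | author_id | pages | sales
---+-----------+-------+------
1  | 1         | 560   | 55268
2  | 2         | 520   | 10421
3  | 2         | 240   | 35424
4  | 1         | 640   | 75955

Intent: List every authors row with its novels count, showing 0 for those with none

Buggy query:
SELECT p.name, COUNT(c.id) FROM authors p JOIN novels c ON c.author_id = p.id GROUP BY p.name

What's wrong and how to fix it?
Bug: INNER JOIN drops authors rows that have no matching novels rows

Fix: Use LEFT JOIN so parents without children still appear (COUNT(c.id) gives 0)

Corrected query:
SELECT p.name, COUNT(c.id) FROM authors p LEFT JOIN novels c ON c.author_id = p.id GROUP BY p.name

Result:
name   | COUNT(c.id)
-------+------------
Asimov | 2          
Borges | 0          
Orwell | 2          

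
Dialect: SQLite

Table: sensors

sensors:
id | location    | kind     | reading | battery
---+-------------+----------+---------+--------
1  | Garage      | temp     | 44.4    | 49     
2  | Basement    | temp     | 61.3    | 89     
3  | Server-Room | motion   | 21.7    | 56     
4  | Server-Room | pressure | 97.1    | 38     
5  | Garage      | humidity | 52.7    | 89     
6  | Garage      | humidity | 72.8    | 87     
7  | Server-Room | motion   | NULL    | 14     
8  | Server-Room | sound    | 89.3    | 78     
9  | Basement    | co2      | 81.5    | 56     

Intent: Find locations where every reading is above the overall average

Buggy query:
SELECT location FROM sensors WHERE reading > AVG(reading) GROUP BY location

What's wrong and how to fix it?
Bug: WHERE evaluates per row before aggregation, so AVG() is unavailable

Fix: Compute the overall average in a scalar subquery and compare each group's MIN against it in HAVING

Corrected query:
SELECT location FROM sensors GROUP BY location HAVING MIN(reading) > (SELECT AVG(reading) FROM sensors)

Result:
(no rows)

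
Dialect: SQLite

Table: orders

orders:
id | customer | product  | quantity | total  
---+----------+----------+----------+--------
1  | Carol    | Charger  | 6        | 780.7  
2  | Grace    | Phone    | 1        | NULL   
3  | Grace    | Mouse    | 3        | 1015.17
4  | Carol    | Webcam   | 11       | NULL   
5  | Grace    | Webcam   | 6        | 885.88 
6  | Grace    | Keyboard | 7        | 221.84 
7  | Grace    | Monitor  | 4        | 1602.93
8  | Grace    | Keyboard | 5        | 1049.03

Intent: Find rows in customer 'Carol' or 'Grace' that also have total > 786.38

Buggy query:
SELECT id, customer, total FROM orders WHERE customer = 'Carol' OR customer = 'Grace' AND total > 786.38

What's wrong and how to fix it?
Bug: AND binds tighter than OR, so this parses as customer = 'Carol' OR (customer = 'Grace' AND total > 786.38)

Fix: Group the OR with parentheses (or use IN), then AND the threshold

Corrected query:
SELECT id, customer, total FROM orders WHERE (customer = 'Carol' OR customer = 'Grace') AND total > 786.38

Result:
id | customer | total  
---+----------+--------
3  | Grace    | 1015.17
5  | Grace    | 885.88 
7  | Grace    | 1602.93
8  | Grace    | 1049.03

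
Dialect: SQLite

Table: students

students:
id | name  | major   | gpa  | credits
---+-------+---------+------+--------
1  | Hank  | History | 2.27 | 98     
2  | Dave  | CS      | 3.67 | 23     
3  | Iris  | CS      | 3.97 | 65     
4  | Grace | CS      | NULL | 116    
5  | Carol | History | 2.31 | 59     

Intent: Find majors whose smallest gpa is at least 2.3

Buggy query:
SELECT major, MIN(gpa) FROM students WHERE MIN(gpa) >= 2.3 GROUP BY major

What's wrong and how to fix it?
Bug: MIN() in WHERE is a misuse of aggregate

Fix: Use HAVING for the per-group MIN condition

Corrected query:
SELECT major, MIN(gpa) FROM students GROUP BY major HAVING MIN(gpa) >= 2.3

Result:
major | MIN(gpa)
------+---------
CS    | 3.67    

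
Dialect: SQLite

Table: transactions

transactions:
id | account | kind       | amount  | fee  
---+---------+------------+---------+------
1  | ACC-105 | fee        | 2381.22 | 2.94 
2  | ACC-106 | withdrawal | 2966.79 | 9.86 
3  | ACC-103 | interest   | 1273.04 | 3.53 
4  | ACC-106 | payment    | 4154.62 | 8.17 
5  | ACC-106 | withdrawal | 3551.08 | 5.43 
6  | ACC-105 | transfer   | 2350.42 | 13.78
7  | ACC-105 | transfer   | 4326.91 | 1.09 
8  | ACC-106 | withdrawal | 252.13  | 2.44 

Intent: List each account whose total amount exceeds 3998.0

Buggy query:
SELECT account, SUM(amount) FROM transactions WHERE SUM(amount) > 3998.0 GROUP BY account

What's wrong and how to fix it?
Bug: SUM(amount) is an aggregate, but WHERE filters rows before aggregation

Fix: Use HAVING (which filters groups after aggregation) instead of WHERE

Corrected query:
SELECT account, SUM(amount) FROM transactions GROUP BY account HAVING SUM(amount) > 3998.0

Result:
account | SUM(amount)
--------+------------
ACC-105 | 9058.55    
ACC-106 | 10924.62   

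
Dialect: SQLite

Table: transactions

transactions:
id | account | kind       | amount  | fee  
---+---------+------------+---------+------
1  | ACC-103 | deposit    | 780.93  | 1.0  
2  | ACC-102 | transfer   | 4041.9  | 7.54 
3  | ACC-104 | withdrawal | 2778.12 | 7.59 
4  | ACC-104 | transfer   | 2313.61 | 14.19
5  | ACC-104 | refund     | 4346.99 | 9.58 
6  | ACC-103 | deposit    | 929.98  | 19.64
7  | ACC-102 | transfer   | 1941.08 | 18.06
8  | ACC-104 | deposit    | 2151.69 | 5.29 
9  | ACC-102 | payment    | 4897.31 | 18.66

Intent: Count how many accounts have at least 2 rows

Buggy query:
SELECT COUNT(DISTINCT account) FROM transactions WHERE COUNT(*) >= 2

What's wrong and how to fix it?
Bug: COUNT(*) cannot appear in WHERE; the per-group count doesn't exist yet

Fix: Use a subquery that GROUPs and filters with HAVING, then count its rows

Corrected query:
SELECT COUNT(*) FROM (SELECT account FROM transactions GROUP BY account HAVING COUNT(*) >= 2)

Result:
COUNT(*)
--------
3       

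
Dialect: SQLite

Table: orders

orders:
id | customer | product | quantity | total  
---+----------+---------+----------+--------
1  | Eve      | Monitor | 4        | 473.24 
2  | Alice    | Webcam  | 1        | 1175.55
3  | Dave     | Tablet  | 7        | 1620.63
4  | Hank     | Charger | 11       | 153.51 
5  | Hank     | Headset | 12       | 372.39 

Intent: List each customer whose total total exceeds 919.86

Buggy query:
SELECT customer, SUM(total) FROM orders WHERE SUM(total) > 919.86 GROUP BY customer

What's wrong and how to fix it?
Bug: SUM(total) is an aggregate, but WHERE filters rows before aggregation

Fix: Move the aggregate condition to a HAVING clause

Corrected query:
SELECT customer, SUM(total) FROM orders GROUP BY customer HAVING SUM(total) > 919.86

Result:
customer | SUM(total)
---------+-----------
Alice    | 1175.55   
Dave     | 1620.63   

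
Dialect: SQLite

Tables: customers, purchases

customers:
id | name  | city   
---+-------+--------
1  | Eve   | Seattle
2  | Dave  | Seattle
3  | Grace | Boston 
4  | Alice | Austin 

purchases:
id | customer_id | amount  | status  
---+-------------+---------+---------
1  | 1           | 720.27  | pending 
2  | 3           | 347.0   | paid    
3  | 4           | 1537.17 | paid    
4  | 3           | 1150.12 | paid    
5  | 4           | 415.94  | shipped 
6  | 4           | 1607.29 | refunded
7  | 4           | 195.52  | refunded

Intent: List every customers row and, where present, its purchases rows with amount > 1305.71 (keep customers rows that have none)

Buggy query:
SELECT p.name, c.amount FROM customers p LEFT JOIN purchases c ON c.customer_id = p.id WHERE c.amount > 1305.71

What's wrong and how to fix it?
Bug: Filtering c.amount in WHERE discards the NULL rows produced by LEFT JOIN, turning it into an inner join

Fix: Move the right-table condition into the ON clause so unmatched parents are kept

Corrected query:
SELECT p.name, c.amount FROM customers p LEFT JOIN purchases c ON c.customer_id = p.id AND c.amount > 1305.71

Result:
name  | amount 
------+--------
Eve   | NULL   
Dave  | NULL   
Grace | NULL   
Alice | 1537.17
Alice | 1607.29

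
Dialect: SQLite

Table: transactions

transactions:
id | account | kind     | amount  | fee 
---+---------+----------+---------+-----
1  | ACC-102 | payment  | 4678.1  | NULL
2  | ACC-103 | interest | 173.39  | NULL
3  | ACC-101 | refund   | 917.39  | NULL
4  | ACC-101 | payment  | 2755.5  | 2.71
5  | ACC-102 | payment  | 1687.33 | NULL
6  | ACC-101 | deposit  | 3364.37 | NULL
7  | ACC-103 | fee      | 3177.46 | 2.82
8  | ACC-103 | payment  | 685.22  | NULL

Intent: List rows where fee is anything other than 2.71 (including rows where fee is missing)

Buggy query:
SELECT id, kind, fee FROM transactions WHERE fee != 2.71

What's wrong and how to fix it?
Bug: Inequality against NULL is unknown, not true; rows with NULL are dropped

Fix: Handle NULL separately with IS NULL alongside the inequality

Corrected query:
SELECT id, kind, fee FROM transactions WHERE fee != 2.71 OR fee IS NULL

Result:
id | kind     | fee 
---+----------+-----
1  | payment  | NULL
2  | interest | NULL
3  | refund   | NULL
5  | payment  | NULL
6  | deposit  | NULL
7  | fee      | 2.82
8  | payment  | NULL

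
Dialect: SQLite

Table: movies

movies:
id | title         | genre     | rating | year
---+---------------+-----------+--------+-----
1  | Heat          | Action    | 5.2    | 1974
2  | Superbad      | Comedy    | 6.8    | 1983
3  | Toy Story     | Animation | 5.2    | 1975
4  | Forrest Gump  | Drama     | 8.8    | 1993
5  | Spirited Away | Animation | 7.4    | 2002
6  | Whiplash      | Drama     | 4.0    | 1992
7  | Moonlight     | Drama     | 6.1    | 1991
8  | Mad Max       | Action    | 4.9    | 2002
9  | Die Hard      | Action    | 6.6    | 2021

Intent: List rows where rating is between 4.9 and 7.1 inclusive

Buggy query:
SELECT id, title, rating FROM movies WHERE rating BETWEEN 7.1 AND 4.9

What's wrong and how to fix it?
Bug: The bounds are reversed; BETWEEN a AND b requires a <= b to match anything

Fix: Write BETWEEN 4.9 AND 7.1

Corrected query:
SELECT id, title, rating FROM movies WHERE rating BETWEEN 4.9 AND 7.1

Result:
id | title     | rating
---+-----------+-------
1  | Heat      | 5.2   
2  | Superbad  | 6.8   
3  | Toy Story | 5.2   
7  | Moonlight | 6.1   
8  | Mad Max   | 4.9   
9  | Die Hard  | 6.6   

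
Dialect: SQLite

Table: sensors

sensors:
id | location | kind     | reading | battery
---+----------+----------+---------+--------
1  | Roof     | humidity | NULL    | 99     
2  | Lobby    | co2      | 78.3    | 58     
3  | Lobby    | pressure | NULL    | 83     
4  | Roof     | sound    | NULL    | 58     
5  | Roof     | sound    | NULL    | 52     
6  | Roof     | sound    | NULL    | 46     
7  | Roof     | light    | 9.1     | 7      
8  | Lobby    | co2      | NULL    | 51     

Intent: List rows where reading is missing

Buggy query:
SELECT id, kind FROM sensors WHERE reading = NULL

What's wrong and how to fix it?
Bug: '= NULL' is always unknown in SQL three-valued logic, so no rows match

Fix: Use IS NULL to test for NULL

Corrected query:
SELECT id, kind FROM sensors WHERE reading IS NULL

Result:
id | kind    
---+---------
1  | humidity
3  | pressure
4  | sound   
5  | sound   
6  | sound   
8  | co2     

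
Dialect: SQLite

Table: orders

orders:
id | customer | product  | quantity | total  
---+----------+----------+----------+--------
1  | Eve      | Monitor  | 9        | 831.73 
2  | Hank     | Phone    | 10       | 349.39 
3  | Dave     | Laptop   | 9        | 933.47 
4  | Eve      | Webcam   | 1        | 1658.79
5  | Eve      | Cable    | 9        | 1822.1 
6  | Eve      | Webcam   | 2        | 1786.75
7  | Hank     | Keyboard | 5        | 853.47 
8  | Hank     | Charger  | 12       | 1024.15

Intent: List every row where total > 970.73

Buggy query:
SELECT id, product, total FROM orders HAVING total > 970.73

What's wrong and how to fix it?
Bug: HAVING filters the output of aggregation, but this query has no GROUP BY and no aggregate functions, so SQLite rejects it (HAVING clause on a non-aggregate query); the condition here is per row

Fix: Replace HAVING with WHERE since the condition applies to individual rows

Corrected query:
SELECT id, product, total FROM orders WHERE total > 970.73

Result:
id | product | total  
---+---------+--------
4  | Webcam  | 1658.79
5  | Cable   | 1822.1 
6  | Webcam  | 1786.75
8  | Charger | 1024.15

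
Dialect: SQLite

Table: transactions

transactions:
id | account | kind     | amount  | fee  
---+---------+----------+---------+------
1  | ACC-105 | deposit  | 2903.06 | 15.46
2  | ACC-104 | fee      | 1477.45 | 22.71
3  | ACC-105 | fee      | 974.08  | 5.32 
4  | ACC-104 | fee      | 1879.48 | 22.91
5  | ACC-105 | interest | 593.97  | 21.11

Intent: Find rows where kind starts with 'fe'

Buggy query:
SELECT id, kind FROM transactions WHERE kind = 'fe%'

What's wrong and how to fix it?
Bug: Wildcards only work with LIKE; '=' treats '%' as a literal character

Fix: Use LIKE for wildcard pattern matching

Corrected query:
SELECT id, kind FROM transactions WHERE kind LIKE 'fe%'

Result:
id | kind
---+-----
2  | fee 
3  | fee 
4  | fee 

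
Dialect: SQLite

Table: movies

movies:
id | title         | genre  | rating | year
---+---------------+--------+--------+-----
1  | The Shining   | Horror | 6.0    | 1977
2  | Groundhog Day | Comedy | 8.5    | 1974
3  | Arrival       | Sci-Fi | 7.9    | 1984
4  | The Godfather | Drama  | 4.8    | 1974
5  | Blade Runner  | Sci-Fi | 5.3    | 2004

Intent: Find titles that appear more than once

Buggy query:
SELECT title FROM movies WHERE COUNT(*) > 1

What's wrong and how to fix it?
Bug: WHERE can't reference COUNT(*); aggregates are computed after WHERE

Fix: Group first, then use HAVING for the count condition

Corrected query:
SELECT title FROM movies GROUP BY title HAVING COUNT(*) > 1

Result:
(no rows)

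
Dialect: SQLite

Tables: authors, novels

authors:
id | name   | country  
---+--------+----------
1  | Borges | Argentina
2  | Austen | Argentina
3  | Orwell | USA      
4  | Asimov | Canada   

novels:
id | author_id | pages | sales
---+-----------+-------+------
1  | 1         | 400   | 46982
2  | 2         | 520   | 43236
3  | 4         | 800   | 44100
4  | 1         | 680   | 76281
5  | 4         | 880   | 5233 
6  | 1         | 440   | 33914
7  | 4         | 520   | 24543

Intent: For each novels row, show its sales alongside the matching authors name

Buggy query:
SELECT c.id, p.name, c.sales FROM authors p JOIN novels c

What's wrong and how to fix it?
Bug: Missing join condition: each novels row is matched to all authors rows instead of just its own

Fix: Specify the join condition linking the foreign key to the parent id

Corrected query:
SELECT c.id, p.name, c.sales FROM authors p JOIN novels c ON c.author_id = p.id

Result:
id | name   | sales
---+--------+------
1  | Borges | 46982
2  | Austen | 43236
3  | Asimov | 44100
4  | Borges | 76281
5  | Asimov | 5233 
6  | Borges | 33914
7  | Asimov | 24543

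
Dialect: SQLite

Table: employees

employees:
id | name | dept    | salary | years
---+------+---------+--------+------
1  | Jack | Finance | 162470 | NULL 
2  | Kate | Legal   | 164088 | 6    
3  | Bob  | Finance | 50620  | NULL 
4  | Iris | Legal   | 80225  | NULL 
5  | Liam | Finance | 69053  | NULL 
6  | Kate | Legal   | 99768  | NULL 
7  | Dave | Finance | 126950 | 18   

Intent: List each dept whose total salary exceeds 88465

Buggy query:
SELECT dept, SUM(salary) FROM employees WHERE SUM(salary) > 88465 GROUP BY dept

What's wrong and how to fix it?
Bug: SUM(salary) is an aggregate, but WHERE filters rows before aggregation

Fix: Use HAVING (which filters groups after aggregation) instead of WHERE

Corrected query:
SELECT dept, SUM(salary) FROM employees GROUP BY dept HAVING SUM(salary) > 88465

Result:
dept    | SUM(salary)
--------+------------
Finance | 409093     
Legal   | 344081     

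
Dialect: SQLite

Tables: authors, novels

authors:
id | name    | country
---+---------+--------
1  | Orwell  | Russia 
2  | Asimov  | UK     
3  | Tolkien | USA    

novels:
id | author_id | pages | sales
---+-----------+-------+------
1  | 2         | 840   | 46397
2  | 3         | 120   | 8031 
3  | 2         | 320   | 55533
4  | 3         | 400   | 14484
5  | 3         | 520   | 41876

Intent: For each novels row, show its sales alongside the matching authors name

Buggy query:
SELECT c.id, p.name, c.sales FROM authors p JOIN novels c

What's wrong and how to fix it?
Bug: Missing join condition: each novels row is matched to all authors rows instead of just its own

Fix: Specify the join condition linking the foreign key to the parent id

Corrected query:
SELECT c.id, p.name, c.sales FROM authors p JOIN novels c ON c.author_id = p.id

Result:
id | name    | sales
---+---------+------
1  | Asimov  | 46397
2  | Tolkien | 8031 
3  | Asimov  | 55533
4  | Tolkien | 14484
5  | Tolkien | 41876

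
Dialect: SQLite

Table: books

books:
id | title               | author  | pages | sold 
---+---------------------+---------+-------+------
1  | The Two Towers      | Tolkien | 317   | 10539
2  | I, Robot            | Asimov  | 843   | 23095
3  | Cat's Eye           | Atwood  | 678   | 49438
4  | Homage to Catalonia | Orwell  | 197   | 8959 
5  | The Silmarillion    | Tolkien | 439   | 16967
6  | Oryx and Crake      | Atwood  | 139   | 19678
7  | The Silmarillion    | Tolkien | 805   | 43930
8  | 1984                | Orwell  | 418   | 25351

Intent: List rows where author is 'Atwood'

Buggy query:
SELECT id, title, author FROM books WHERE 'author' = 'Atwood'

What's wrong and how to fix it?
Bug: 'author' in single quotes is a string literal, not the column; the comparison is literal-vs-literal and never true

Fix: Reference the column as author without single quotes

Corrected query:
SELECT id, title, author FROM books WHERE author = 'Atwood'

Result:
id | title          | author
---+----------------+-------
3  | Cat's Eye      | Atwood
6  | Oryx and Crake | Atwood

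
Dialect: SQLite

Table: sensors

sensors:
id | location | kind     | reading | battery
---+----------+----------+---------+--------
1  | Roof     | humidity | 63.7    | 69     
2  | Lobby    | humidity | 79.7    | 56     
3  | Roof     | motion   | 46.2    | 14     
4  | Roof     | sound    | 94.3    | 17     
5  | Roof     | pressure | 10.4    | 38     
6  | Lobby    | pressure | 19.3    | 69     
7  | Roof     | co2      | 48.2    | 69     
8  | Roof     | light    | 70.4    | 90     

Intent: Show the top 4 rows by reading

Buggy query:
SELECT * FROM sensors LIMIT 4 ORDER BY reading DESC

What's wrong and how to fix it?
Bug: ORDER BY cannot follow LIMIT; LIMIT is the final clause

Fix: Sort with ORDER BY, then apply LIMIT

Corrected query:
SELECT * FROM sensors ORDER BY reading DESC LIMIT 4

Result:
id | location | kind     | reading | battery
---+----------+----------+---------+--------
4  | Roof     | sound    | 94.3    | 17     
2  | Lobby    | humidity | 79.7    | 56     
8  | Roof     | light    | 70.4    | 90     
1  | Roof     | humidity | 63.7    | 69     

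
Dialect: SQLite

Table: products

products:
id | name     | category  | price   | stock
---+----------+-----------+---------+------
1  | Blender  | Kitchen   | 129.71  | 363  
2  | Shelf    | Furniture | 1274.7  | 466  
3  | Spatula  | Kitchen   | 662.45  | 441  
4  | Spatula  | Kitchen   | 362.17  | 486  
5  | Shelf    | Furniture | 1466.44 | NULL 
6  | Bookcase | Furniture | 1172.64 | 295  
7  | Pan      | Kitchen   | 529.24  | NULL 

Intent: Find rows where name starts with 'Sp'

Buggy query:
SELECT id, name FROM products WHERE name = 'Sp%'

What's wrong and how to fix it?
Bug: '=' compares the literal string including the % character; pattern matching needs LIKE

Fix: Use LIKE for wildcard pattern matching

Corrected query:
SELECT id, name FROM products WHERE name LIKE 'Sp%'

Result:
id | name   
---+--------
3  | Spatula
4  | Spatula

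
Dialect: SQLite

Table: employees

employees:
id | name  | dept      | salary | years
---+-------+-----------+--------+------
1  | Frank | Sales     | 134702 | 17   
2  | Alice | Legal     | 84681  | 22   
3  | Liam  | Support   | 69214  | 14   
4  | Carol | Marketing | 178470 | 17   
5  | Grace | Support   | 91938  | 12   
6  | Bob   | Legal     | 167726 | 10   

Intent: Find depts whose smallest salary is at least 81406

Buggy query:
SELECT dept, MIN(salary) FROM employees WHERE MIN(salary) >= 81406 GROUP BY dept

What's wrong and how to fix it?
Bug: MIN() in WHERE is a misuse of aggregate

Fix: Use HAVING for the per-group MIN condition

Corrected query:
SELECT dept, MIN(salary) FROM employees GROUP BY dept HAVING MIN(salary) >= 81406

Result:
dept      | MIN(salary)
----------+------------
Legal     | 84681      
Marketing | 178470     
Sales     | 134702     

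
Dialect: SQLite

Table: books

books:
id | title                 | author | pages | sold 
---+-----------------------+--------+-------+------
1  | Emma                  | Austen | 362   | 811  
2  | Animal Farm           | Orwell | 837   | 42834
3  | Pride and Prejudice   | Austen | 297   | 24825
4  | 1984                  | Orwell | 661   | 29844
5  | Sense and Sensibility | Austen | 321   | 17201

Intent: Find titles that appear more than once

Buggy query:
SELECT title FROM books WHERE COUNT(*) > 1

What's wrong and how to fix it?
Bug: COUNT(*) is an aggregate and cannot be used in WHERE

Fix: Group first, then use HAVING for the count condition

Corrected query:
SELECT title FROM books GROUP BY title HAVING COUNT(*) > 1

Result:
(no rows)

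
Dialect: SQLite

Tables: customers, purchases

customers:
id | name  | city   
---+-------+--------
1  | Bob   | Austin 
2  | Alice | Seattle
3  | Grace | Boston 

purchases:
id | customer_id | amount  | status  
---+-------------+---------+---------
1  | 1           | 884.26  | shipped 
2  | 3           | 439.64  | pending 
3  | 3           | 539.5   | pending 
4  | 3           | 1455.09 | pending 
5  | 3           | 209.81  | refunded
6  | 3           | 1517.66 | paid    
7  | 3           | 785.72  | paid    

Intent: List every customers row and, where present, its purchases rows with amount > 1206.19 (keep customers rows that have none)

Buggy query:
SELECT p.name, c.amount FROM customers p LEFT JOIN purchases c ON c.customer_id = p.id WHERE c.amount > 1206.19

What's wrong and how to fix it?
Bug: Filtering c.amount in WHERE discards the NULL rows produced by LEFT JOIN, turning it into an inner join

Fix: Move the right-table condition into the ON clause so unmatched parents are kept

Corrected query:
SELECT p.name, c.amount FROM customers p LEFT JOIN purchases c ON c.customer_id = p.id AND c.amount > 1206.19

Result:
name  | amount 
------+--------
Bob   | NULL   
Alice | NULL   
Grace | 1455.09
Grace | 1517.66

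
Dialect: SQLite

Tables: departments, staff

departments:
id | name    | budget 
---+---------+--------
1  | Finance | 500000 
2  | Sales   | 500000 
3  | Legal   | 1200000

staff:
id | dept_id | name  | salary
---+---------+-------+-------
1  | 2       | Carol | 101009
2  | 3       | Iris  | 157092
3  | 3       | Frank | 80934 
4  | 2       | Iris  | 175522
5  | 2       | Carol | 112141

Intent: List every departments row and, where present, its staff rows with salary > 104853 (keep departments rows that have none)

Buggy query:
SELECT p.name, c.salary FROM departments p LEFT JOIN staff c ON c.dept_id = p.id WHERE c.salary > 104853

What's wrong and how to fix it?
Bug: Filtering c.salary in WHERE discards the NULL rows produced by LEFT JOIN, turning it into an inner join

Fix: Put 'c.salary > 104853' in the JOIN's ON clause instead of WHERE

Corrected query:
SELECT p.name, c.salary FROM departments p LEFT JOIN staff c ON c.dept_id = p.id AND c.salary > 104853

Result:
name    | salary
--------+-------
Finance | NULL  
Sales   | 112141
Sales   | 175522
Legal   | 157092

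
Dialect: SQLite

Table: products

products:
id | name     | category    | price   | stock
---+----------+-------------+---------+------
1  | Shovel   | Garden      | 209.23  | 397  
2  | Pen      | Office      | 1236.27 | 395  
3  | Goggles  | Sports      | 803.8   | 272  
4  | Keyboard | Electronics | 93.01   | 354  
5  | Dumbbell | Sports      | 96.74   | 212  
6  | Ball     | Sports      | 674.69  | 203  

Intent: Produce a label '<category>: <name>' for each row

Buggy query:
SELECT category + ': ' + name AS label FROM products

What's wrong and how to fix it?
Bug: '+' is numeric addition; on text columns SQLite converts them to 0 instead of concatenating

Fix: Use the || operator for string concatenation

Corrected query:
SELECT category || ': ' || name AS label FROM products

Result:
label                
---------------------
Garden: Shovel       
Office: Pen          
Sports: Goggles      
Electronics: Keyboard
Sports: Dumbbell     
Sports: Ball         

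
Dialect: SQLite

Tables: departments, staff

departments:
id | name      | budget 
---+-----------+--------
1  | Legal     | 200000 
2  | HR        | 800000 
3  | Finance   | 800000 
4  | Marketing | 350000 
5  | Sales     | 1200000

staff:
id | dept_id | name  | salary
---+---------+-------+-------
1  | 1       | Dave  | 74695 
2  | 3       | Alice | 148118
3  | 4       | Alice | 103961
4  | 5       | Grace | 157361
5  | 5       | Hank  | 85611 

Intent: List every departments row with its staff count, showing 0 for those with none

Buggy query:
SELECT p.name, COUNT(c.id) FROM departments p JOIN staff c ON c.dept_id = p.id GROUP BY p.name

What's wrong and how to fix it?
Bug: An inner join excludes parents with zero children

Fix: Use LEFT JOIN so parents without children still appear (COUNT(c.id) gives 0)

Corrected query:
SELECT p.name, COUNT(c.id) FROM departments p LEFT JOIN staff c ON c.dept_id = p.id GROUP BY p.name

Result:
name      | COUNT(c.id)
----------+------------
Finance   | 1          
HR        | 0          
Legal     | 1          
Marketing | 1          
Sales     | 2          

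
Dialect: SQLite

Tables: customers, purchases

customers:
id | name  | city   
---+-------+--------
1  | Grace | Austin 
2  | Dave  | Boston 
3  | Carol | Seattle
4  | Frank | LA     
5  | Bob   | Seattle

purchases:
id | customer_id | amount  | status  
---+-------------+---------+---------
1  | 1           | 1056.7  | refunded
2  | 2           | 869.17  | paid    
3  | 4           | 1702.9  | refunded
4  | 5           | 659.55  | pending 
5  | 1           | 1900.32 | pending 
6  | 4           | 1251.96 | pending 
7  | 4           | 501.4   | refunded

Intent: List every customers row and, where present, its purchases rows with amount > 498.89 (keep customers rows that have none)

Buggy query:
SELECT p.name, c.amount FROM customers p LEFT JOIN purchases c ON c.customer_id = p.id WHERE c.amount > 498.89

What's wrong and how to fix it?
Bug: Filtering c.amount in WHERE discards the NULL rows produced by LEFT JOIN, turning it into an inner join

Fix: Put 'c.amount > 498.89' in the JOIN's ON clause instead of WHERE

Corrected query:
SELECT p.name, c.amount FROM customers p LEFT JOIN purchases c ON c.customer_id = p.id AND c.amount > 498.89

Result:
name  | amount 
------+--------
Grace | 1056.7 
Grace | 1900.32
Dave  | 869.17 
Carol | NULL   
Frank | 501.4  
Frank | 1251.96
Frank | 1702.9 
Bob   | 659.55 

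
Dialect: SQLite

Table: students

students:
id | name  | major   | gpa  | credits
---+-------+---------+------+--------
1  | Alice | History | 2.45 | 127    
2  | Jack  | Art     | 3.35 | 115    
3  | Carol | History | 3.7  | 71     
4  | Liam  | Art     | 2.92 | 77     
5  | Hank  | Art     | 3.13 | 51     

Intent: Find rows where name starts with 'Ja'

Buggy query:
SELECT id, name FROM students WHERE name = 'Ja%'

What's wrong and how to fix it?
Bug: Wildcards only work with LIKE; '=' treats '%' as a literal character

Fix: Use LIKE for wildcard pattern matching

Corrected query:
SELECT id, name FROM students WHERE name LIKE 'Ja%'

Result:
id | name
---+-----
2  | Jack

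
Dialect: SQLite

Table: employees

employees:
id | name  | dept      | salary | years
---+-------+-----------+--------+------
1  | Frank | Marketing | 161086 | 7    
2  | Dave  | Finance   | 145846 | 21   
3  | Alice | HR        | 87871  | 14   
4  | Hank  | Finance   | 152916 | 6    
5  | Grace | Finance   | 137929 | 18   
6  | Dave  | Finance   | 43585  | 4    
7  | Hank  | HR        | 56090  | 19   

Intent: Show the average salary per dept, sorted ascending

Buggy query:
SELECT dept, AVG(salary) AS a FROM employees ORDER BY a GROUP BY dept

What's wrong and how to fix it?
Bug: ORDER BY appears before GROUP BY; SQL clause order requires GROUP BY first

Fix: Move ORDER BY to the end, after GROUP BY

Corrected query:
SELECT dept, AVG(salary) AS a FROM employees GROUP BY dept ORDER BY a

Result:
dept      | a      
----------+--------
HR        | 71980.5
Finance   | 120069 
Marketing | 161086 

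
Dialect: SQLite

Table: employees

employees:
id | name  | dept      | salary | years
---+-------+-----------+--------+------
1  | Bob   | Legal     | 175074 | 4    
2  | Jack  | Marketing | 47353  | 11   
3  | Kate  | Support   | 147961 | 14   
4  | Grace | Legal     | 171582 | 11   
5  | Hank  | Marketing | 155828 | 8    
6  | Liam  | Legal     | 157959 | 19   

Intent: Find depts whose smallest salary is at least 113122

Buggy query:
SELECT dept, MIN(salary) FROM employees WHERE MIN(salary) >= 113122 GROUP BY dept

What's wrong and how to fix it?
Bug: MIN() in WHERE is a misuse of aggregate

Fix: Use HAVING for the per-group MIN condition

Corrected query:
SELECT dept, MIN(salary) FROM employees GROUP BY dept HAVING MIN(salary) >= 113122

Result:
dept    | MIN(salary)
--------+------------
Legal   | 157959     
Support | 147961     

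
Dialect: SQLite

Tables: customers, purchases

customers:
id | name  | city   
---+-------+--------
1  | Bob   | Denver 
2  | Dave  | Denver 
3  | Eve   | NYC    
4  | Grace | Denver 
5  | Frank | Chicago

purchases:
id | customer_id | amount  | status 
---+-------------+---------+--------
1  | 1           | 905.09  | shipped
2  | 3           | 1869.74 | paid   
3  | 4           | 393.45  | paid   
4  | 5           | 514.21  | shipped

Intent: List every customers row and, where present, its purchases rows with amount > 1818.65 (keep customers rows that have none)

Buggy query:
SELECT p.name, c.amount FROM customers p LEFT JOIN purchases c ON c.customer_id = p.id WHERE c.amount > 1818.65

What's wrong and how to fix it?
Bug: Filtering c.amount in WHERE discards the NULL rows produced by LEFT JOIN, turning it into an inner join

Fix: Put 'c.amount > 1818.65' in the JOIN's ON clause instead of WHERE

Corrected query:
SELECT p.name, c.amount FROM customers p LEFT JOIN purchases c ON c.customer_id = p.id AND c.amount > 1818.65

Result:
name  | amount 
------+--------
Bob   | NULL   
Dave  | NULL   
Eve   | 1869.74
Grace | NULL   
Frank | NULL   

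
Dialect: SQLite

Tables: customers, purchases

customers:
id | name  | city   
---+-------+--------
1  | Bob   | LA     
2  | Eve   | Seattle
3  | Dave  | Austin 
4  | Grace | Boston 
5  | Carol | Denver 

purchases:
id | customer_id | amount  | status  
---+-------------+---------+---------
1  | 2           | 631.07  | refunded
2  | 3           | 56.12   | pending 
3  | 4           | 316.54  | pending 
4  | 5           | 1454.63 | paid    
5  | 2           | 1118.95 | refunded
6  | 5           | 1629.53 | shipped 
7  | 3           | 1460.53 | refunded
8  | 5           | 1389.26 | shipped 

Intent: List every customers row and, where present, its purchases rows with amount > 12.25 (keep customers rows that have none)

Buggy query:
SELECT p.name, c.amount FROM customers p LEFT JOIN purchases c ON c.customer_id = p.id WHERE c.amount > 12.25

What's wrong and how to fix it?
Bug: A WHERE condition on the right-hand table after LEFT JOIN drops unmatched parents

Fix: Move the right-table condition into the ON clause so unmatched parents are kept

Corrected query:
SELECT p.name, c.amount FROM customers p LEFT JOIN purchases c ON c.customer_id = p.id AND c.amount > 12.25

Result:
name  | amount 
------+--------
Bob   | NULL   
Eve   | 631.07 
Eve   | 1118.95
Dave  | 56.12  
Dave  | 1460.53
Grace | 316.54 
Carol | 1389.26
Carol | 1454.63
Carol | 1629.53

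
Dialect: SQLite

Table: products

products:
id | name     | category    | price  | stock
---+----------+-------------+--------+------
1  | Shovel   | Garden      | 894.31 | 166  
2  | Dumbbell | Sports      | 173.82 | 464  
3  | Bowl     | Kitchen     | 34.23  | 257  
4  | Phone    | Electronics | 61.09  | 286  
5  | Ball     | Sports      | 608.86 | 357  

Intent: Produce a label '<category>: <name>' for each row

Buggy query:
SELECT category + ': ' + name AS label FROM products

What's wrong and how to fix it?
Bug: '+' is numeric addition; on text columns SQLite converts them to 0 instead of concatenating

Fix: Replace + with || to concatenate text

Corrected query:
SELECT category || ': ' || name AS label FROM products

Result:
label             
------------------
Garden: Shovel    
Sports: Dumbbell  
Kitchen: Bowl     
Electronics: Phone
Sports: Ball      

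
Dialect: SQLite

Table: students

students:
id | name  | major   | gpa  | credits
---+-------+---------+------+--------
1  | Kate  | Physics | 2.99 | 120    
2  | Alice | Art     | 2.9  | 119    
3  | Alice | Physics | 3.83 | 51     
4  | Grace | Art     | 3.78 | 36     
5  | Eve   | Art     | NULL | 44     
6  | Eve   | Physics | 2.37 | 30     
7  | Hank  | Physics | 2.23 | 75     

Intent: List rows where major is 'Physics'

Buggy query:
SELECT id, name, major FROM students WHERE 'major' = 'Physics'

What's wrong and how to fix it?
Bug: 'major' in single quotes is a string literal, not the column; the comparison is literal-vs-literal and never true

Fix: Reference the column as major without single quotes

Corrected query:
SELECT id, name, major FROM students WHERE major = 'Physics'

Result:
id | name  | major  
---+-------+--------
1  | Kate  | Physics
3  | Alice | Physics
6  | Eve   | Physics
7  | Hank  | Physics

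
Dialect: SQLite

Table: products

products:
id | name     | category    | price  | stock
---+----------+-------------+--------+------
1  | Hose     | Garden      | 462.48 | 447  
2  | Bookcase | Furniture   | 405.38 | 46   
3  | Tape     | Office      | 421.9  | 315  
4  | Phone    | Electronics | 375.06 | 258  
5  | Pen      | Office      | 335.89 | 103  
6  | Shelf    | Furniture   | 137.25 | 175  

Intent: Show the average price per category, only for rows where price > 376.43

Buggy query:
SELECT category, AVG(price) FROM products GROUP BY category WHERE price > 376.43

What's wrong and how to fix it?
Bug: Row-level WHERE must come before GROUP BY in the clause order

Fix: Place WHERE between FROM and GROUP BY

Corrected query:
SELECT category, AVG(price) FROM products WHERE price > 376.43 GROUP BY category

Result:
category  | AVG(price)
----------+-----------
Furniture | 405.38    
Garden    | 462.48    
Office    | 421.9     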